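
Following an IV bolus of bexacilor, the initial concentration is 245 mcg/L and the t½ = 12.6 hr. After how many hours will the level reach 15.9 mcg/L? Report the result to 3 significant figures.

k = ln 2 / 12.6 = 0.05501 hr⁻¹
C(t) = C₀ e^(−kt)  ⇒  t = ln(C₀/C) / k
t = ln(245/15.9) / 0.05501 = 2.735 / 0.05501 ≈ 49.7 hours

49.7 hours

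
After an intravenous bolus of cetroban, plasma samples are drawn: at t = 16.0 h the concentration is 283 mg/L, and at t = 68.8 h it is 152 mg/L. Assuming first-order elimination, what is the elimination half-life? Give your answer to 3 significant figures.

k = ln(C₁/C₂) / (t₂ − t₁) = ln(283/152) / (68.8 − 16.0)
  = 0.6216 / 52.80 = 0.01177 h⁻¹
t½ = ln 2 / k = ln 2 / 0.01177 ≈ 58.9 hours

58.9 hours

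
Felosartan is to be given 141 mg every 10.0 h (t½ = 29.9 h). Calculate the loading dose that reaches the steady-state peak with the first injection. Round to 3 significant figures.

k = ln 2 / 29.9 = 0.02318 h⁻¹
Accumulation ratio R = 1 / (1 − e^(−kτ)) = 1 / (1 − e^(−0.02318×10.0)) = 1 / (1 − 0.7931) = 4.833
Loading dose = maintenance dose × R = 141 × 4.833 ≈ 681 mg

681 mg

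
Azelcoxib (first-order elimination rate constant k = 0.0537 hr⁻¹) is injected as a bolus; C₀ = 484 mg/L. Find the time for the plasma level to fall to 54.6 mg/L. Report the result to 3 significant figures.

C(t) = C₀ e^(−kt)  ⇒  t = ln(C₀/C) / k
t = ln(484/54.6) / 0.05370 = 2.182 / 0.05370 ≈ 40.6 hours

40.6 hours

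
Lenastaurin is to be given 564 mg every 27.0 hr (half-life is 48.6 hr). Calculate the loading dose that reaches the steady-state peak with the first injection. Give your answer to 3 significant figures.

k = ln 2 / 48.6 = 0.01426 hr⁻¹
Accumulation ratio R = 1 / (1 − e^(−kτ)) = 1 / (1 − e^(−0.01426×27.0)) = 1 / (1 − 0.6804) = 3.129
Loading dose = maintenance dose × R = 564 × 3.129 ≈ 1760 mg

1760 mg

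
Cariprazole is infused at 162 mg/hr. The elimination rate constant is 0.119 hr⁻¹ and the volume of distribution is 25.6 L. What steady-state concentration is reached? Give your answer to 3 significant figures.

53.2 µg/mL

CL = k · V = 0.119 × 25.6 = 3.046 L/hr
Css = rate / CL = 162 / 3.046 ≈ 53.2 µg/mL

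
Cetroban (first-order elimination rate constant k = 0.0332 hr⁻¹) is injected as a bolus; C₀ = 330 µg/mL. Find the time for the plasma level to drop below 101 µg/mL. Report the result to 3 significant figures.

C(t) = C₀ e^(−kt)  ⇒  t = ln(C₀/C) / k
t = ln(330/101) / 0.03320 = 1.184 / 0.03320 ≈ 35.7 hours

35.7 hours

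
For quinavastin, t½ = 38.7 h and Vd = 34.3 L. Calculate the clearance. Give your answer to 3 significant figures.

0.614 L/h

k = ln 2 / t½ = ln 2 / 38.7 = 0.01791 h⁻¹
CL = k · V = 0.01791 × 34.3 ≈ 0.614 L/h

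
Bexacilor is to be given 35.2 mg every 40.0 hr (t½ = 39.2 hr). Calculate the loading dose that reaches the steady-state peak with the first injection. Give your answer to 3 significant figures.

69.4 mg

k = ln 2 / 39.2 = 0.01768 hr⁻¹
Accumulation ratio R = 1 / (1 − e^(−kτ)) = 1 / (1 − e^(−0.01768×40.0)) = 1 / (1 − 0.4930) = 1.972
Loading dose = maintenance dose × R = 35.2 × 1.972 ≈ 69.4 mg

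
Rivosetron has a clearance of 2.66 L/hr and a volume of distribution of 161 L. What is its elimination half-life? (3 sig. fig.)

k = CL / V = 2.66 / 161 = 0.01652 hr⁻¹
t½ = ln 2 / k = ln 2 / 0.01652 ≈ 42.0 hours

42.0 hours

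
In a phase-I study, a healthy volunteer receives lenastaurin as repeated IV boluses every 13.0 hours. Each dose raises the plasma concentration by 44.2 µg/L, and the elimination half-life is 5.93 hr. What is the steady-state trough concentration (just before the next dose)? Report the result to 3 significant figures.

12.4 µg/L

k = ln 2 / 5.93 = 0.1169 hr⁻¹
Fraction remaining after one interval: e^(−kτ) = e^(−0.1169 × 13.0) = 0.2188
R = 1 / (1 − 0.2188) = 1.280
Css,max = 44.2 × 1.280 = 56.58 µg/L
Css,min = Css,max × e^(−kτ) = 56.58 × 0.2188 ≈ 12.4 µg/L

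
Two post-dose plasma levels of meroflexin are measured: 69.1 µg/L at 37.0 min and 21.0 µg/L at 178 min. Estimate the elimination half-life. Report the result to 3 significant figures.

82.1 minutes

k = ln(C₁/C₂) / (t₂ − t₁) = ln(69.1/21.0) / (178 − 37.0)
  = 1.191 / 141.0 = 0.008447 min⁻¹
t½ = ln 2 / k = ln 2 / 0.008447 ≈ 82.1 minutes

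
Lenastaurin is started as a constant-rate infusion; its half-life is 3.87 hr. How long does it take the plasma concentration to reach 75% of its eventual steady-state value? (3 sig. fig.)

k = ln 2 / 3.87 = 0.1791 hr⁻¹
f = 1 − e^(−kt)  ⇒  t = −ln(1 − f) / k
t = −ln(1 − 0.75) / 0.1791 = 1.386 / 0.1791 ≈ 7.74 hours

7.74 hours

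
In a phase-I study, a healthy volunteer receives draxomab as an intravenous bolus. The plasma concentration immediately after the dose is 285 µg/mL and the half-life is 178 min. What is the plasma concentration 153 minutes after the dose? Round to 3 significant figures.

k = ln 2 / 178 = 0.003894 min⁻¹
153 min is 0.8596 half-lives, so C = 285 × (1/2)^0.8596 = 285 × 0.5511 ≈ 157 µg/mL

157 µg/mL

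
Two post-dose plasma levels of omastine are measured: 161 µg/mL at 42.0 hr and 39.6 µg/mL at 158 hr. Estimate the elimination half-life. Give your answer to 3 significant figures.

k = ln(C₁/C₂) / (t₂ − t₁) = ln(161/39.6) / (158 − 42.0)
  = 1.403 / 116.0 = 0.01209 hr⁻¹
t½ = ln 2 / k = ln 2 / 0.01209 ≈ 57.3 hours

57.3 hours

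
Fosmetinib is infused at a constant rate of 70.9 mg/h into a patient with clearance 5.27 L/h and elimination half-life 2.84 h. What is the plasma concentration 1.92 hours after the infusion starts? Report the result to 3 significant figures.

5.03 µg/mL

Css = rate / CL = 70.9 / 5.27 = 13.45 µg/mL
k = ln 2 / 2.84 = 0.2441 h⁻¹
C(t) = Css (1 − e^(−kt)) = 13.45 × (1 − e^(−0.4686)) = 13.45 × 0.3741 ≈ 5.03 µg/mL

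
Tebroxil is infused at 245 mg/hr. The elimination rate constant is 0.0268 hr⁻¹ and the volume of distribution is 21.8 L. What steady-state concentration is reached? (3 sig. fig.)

419 µg/mL

CL = k · V = 0.0268 × 21.8 = 0.5842 L/hr
Css = rate / CL = 245 / 0.5842 ≈ 419 µg/mL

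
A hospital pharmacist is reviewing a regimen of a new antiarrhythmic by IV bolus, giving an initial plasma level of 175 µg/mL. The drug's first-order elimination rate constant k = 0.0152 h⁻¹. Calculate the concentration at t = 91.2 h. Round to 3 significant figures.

C(t) = C₀ e^(−kt) = 175 × e^(−0.01520 × 91.2) = 175 × e^(−1.386) = 175 × 0.2500 ≈ 43.8 µg/mL

43.8 µg/mL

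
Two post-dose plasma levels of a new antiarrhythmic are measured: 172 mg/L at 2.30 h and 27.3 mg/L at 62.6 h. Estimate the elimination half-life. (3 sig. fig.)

k = ln(C₁/C₂) / (t₂ − t₁) = ln(172/27.3) / (62.6 − 2.30)
  = 1.841 / 60.30 = 0.03052 h⁻¹
t½ = ln 2 / k = ln 2 / 0.03052 ≈ 22.7 hours

22.7 hours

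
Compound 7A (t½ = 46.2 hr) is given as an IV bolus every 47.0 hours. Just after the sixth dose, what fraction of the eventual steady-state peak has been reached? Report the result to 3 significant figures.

k = ln 2 / 46.2 = 0.01500 hr⁻¹
f_n = 1 − e^(−nkτ) = 1 − e^(−6 × 0.01500 × 47.0) = 1 − e^(−4.231) = 1 − 0.01454 ≈ 0.985

0.985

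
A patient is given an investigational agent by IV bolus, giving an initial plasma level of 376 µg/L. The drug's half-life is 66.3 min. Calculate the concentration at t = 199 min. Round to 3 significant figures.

k = ln 2 / 66.3 = 0.01045 min⁻¹
C(t) = C₀ e^(−kt) = 376 × e^(−0.01045 × 199) = 376 × e^(−2.080) = 376 × 0.1249 ≈ 47.0 µg/L

47.0 µg/L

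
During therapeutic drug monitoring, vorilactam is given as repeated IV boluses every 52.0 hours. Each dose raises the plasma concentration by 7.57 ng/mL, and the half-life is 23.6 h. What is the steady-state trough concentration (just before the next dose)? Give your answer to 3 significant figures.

2.10 ng/mL

k = ln 2 / 23.6 = 0.02937 h⁻¹
Fraction remaining after one interval: e^(−kτ) = e^(−0.02937 × 52.0) = 0.2171
R = 1 / (1 − 0.2171) = 1.277
Css,max = 7.57 × 1.277 = 9.670 ng/mL
Css,min = Css,max × e^(−kτ) = 9.670 × 0.2171 ≈ 2.10 ng/mL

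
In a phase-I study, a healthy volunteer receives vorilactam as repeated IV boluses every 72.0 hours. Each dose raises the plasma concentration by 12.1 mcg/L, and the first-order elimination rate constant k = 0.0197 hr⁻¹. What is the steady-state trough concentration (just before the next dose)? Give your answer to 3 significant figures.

Fraction remaining after one interval: e^(−kτ) = e^(−0.01970 × 72.0) = 0.2421
R = 1 / (1 − 0.2421) = 1.319
Css,max = 12.1 × 1.319 = 15.97 mcg/L
Css,min = Css,max × e^(−kτ) = 15.97 × 0.2421 ≈ 3.87 mcg/L

3.87 mcg/L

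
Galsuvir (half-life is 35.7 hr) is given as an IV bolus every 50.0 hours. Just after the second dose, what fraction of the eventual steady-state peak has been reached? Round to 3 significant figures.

k = ln 2 / 35.7 = 0.01942 hr⁻¹
f_n = 1 − e^(−nkτ) = 1 − e^(−2 × 0.01942 × 50.0) = 1 − e^(−1.942) = 1 − 0.1435 ≈ 0.857

0.857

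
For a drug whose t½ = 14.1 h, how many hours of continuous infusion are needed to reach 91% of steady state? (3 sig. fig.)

k = ln 2 / 14.1 = 0.04916 h⁻¹
f = 1 − e^(−kt)  ⇒  t = −ln(1 − f) / k
t = −ln(1 − 0.91) / 0.04916 = 2.408 / 0.04916 ≈ 49.0 hours

49.0 hours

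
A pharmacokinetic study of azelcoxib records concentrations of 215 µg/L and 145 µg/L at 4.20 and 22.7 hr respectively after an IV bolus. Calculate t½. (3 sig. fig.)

32.6 hours

k = ln(C₁/C₂) / (t₂ − t₁) = ln(215/145) / (22.7 − 4.20)
  = 0.3939 / 18.50 = 0.02129 hr⁻¹
t½ = ln 2 / k = ln 2 / 0.02129 ≈ 32.6 hours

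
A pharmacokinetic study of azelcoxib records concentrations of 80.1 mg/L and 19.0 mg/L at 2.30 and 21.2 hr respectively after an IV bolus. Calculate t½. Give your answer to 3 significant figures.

9.10 hours

k = ln(C₁/C₂) / (t₂ − t₁) = ln(80.1/19.0) / (21.2 − 2.30)
  = 1.439 / 18.90 = 0.07613 hr⁻¹
t½ = ln 2 / k = ln 2 / 0.07613 ≈ 9.10 hours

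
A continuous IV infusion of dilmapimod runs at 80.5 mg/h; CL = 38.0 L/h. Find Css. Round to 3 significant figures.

Css = infusion rate / CL = 80.5 / 38.0 ≈ 2.12 µg/mL

2.12 µg/mL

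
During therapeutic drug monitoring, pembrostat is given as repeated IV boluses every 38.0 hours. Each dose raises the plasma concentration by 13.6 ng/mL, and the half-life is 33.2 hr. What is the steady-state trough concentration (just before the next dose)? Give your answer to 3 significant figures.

k = ln 2 / 33.2 = 0.02088 hr⁻¹
Fraction remaining after one interval: e^(−kτ) = e^(−0.02088 × 38.0) = 0.4523
R = 1 / (1 − 0.4523) = 1.826
Css,max = 13.6 × 1.826 = 24.83 ng/mL
Css,min = Css,max × e^(−kτ) = 24.83 × 0.4523 ≈ 11.2 ng/mL

11.2 ng/mL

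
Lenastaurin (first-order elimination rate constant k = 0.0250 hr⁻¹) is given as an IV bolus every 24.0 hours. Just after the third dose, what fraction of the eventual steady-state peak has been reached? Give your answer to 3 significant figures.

f_n = 1 − e^(−nkτ) = 1 − e^(−3 × 0.02500 × 24.0) = 1 − e^(−1.800) = 1 − 0.1653 ≈ 0.835

0.835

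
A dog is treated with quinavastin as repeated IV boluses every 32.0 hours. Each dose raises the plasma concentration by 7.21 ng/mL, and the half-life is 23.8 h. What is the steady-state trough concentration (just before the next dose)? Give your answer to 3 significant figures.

k = ln 2 / 23.8 = 0.02912 h⁻¹
Fraction remaining after one interval: e^(−kτ) = e^(−0.02912 × 32.0) = 0.3938
R = 1 / (1 − 0.3938) = 1.650
Css,max = 7.21 × 1.650 = 11.89 ng/mL
Css,min = Css,max × e^(−kτ) = 11.89 × 0.3938 ≈ 4.68 ng/mL

4.68 ng/mL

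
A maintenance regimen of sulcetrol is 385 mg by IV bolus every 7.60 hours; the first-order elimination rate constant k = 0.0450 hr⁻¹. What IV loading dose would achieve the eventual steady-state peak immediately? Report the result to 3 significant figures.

1330 mg

Accumulation ratio R = 1 / (1 − e^(−kτ)) = 1 / (1 − e^(−0.04500×7.60)) = 1 / (1 − 0.7103) = 3.452
Loading dose = maintenance dose × R = 385 × 3.452 ≈ 1330 mg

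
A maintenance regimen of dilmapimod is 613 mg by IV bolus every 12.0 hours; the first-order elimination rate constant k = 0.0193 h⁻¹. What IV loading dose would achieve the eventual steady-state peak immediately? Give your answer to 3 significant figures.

Accumulation ratio R = 1 / (1 − e^(−kτ)) = 1 / (1 − e^(−0.01930×12.0)) = 1 / (1 − 0.7933) = 4.837
Loading dose = maintenance dose × R = 613 × 4.837 ≈ 2970 mg

2970 mg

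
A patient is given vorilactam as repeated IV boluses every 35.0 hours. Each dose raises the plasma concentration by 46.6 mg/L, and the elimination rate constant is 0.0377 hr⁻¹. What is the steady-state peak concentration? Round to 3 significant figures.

Fraction remaining after one interval: e^(−kτ) = e^(−0.03770 × 35.0) = 0.2673
R = 1 / (1 − 0.2673) = 1.365
Css,max = 46.6 × 1.365 ≈ 63.6 mg/L

63.6 mg/L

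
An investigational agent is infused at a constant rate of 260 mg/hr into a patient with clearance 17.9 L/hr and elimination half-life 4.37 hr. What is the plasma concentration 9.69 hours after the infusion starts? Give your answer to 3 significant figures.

11.4 mg/L

Css = rate / CL = 260 / 17.9 = 14.53 mg/L
k = ln 2 / 4.37 = 0.1586 hr⁻¹
C(t) = Css (1 − e^(−kt)) = 14.53 × (1 − e^(−1.537)) = 14.53 × 0.7850 ≈ 11.4 mg/L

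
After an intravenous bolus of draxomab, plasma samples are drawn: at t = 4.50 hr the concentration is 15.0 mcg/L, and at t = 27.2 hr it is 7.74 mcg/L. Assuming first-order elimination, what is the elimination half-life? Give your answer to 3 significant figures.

23.8 hours

k = ln(C₁/C₂) / (t₂ − t₁) = ln(15.0/7.74) / (27.2 − 4.50)
  = 0.6616 / 22.70 = 0.02915 hr⁻¹
t½ = ln 2 / k = ln 2 / 0.02915 ≈ 23.8 hours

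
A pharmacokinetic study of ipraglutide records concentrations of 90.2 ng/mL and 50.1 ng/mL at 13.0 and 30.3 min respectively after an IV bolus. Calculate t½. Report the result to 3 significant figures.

20.4 minutes

k = ln(C₁/C₂) / (t₂ − t₁) = ln(90.2/50.1) / (30.3 − 13.0)
  = 0.5880 / 17.30 = 0.03399 min⁻¹
t½ = ln 2 / k = ln 2 / 0.03399 ≈ 20.4 minutes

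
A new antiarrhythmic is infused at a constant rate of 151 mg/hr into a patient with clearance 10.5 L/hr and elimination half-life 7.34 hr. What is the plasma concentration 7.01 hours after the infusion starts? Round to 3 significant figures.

6.96 µg/mL

Css = rate / CL = 151 / 10.5 = 14.38 µg/mL
k = ln 2 / 7.34 = 0.09443 hr⁻¹
C(t) = Css (1 − e^(−kt)) = 14.38 × (1 − e^(−0.6620)) = 14.38 × 0.4842 ≈ 6.96 µg/mL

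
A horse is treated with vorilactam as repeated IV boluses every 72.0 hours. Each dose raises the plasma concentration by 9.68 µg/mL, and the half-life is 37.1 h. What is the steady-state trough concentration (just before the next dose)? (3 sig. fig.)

3.41 µg/mL

k = ln 2 / 37.1 = 0.01868 h⁻¹
Fraction remaining after one interval: e^(−kτ) = e^(−0.01868 × 72.0) = 0.2605
R = 1 / (1 − 0.2605) = 1.352
Css,max = 9.68 × 1.352 = 13.09 µg/mL
Css,min = Css,max × e^(−kτ) = 13.09 × 0.2605 ≈ 3.41 µg/mL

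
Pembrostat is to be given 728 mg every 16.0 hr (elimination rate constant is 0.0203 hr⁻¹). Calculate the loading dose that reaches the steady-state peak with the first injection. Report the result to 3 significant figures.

2630 mg

Accumulation ratio R = 1 / (1 − e^(−kτ)) = 1 / (1 − e^(−0.02030×16.0)) = 1 / (1 − 0.7227) = 3.606
Loading dose = maintenance dose × R = 728 × 3.606 ≈ 2630 mg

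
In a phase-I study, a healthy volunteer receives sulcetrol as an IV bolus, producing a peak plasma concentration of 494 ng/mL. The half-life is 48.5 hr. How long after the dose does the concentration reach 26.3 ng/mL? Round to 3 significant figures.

k = ln 2 / 48.5 = 0.01429 hr⁻¹
C(t) = C₀ e^(−kt)  ⇒  t = ln(C₀/C) / k
t = ln(494/26.3) / 0.01429 = 2.933 / 0.01429 ≈ 205 hours

205 hours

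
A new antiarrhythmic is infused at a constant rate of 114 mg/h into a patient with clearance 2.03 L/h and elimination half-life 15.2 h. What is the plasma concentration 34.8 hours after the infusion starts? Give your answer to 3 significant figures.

44.7 µg/mL

Css = rate / CL = 114 / 2.03 = 56.16 µg/mL
k = ln 2 / 15.2 = 0.04560 h⁻¹
C(t) = Css (1 − e^(−kt)) = 56.16 × (1 − e^(−1.587)) = 56.16 × 0.7954 ≈ 44.7 µg/mL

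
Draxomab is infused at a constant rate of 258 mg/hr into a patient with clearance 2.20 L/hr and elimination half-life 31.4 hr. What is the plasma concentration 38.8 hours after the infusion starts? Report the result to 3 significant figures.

67.5 mg/L

Css = rate / CL = 258 / 2.20 = 117.3 mg/L
k = ln 2 / 31.4 = 0.02207 hr⁻¹
C(t) = Css (1 − e^(−kt)) = 117.3 × (1 − e^(−0.8565)) = 117.3 × 0.5754 ≈ 67.5 mg/L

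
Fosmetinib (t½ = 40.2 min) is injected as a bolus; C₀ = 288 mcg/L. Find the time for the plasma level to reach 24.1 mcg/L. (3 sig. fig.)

k = ln 2 / 40.2 = 0.01724 min⁻¹
C(t) = C₀ e^(−kt)  ⇒  t = ln(C₀/C) / k
t = ln(288/24.1) / 0.01724 = 2.481 / 0.01724 ≈ 144 minutes

144 minutes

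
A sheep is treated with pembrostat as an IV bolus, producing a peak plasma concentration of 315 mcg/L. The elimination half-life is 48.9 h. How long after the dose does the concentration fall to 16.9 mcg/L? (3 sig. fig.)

206 hours

k = ln 2 / 48.9 = 0.01417 h⁻¹
C(t) = C₀ e^(−kt)  ⇒  t = ln(C₀/C) / k
t = ln(315/16.9) / 0.01417 = 2.925 / 0.01417 ≈ 206 hours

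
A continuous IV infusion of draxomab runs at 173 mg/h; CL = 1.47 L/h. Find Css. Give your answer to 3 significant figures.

118 µg/mL

Css = infusion rate / CL = 173 / 1.47 ≈ 118 µg/mL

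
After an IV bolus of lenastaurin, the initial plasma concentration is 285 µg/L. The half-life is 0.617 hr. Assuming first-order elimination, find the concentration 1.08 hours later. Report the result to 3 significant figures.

k = ln 2 / 0.617 = 1.123 hr⁻¹
1.08 hr is 1.750 half-lives, so C = 285 × (1/2)^1.750 = 285 × 0.2972 ≈ 84.7 µg/L

84.7 µg/L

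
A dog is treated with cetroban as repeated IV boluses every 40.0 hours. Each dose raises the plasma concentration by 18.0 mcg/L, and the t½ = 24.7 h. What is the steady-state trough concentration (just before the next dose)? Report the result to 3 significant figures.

8.68 mcg/L

k = ln 2 / 24.7 = 0.02806 h⁻¹
Fraction remaining after one interval: e^(−kτ) = e^(−0.02806 × 40.0) = 0.3255
R = 1 / (1 − 0.3255) = 1.482
Css,max = 18.0 × 1.482 = 26.68 mcg/L
Css,min = Css,max × e^(−kτ) = 26.68 × 0.3255 ≈ 8.68 mcg/L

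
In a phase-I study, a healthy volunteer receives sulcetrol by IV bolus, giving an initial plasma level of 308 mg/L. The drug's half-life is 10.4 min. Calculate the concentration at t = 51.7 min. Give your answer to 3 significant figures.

9.82 mg/L

k = ln 2 / 10.4 = 0.06665 min⁻¹
51.7 min is 4.971 half-lives, so C = 308 × (1/2)^4.971 = 308 × 0.03188 ≈ 9.82 mg/L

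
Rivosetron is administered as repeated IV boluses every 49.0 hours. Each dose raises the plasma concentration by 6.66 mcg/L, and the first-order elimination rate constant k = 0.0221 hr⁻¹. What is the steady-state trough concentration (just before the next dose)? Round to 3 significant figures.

Fraction remaining after one interval: e^(−kτ) = e^(−0.02210 × 49.0) = 0.3386
R = 1 / (1 − 0.3386) = 1.512
Css,max = 6.66 × 1.512 = 10.07 mcg/L
Css,min = Css,max × e^(−kτ) = 10.07 × 0.3386 ≈ 3.41 mcg/L

3.41 mcg/L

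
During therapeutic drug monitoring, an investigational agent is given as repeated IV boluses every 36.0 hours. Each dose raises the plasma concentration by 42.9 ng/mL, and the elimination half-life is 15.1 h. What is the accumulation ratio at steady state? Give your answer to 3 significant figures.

k = ln 2 / 15.1 = 0.04590 h⁻¹
Fraction remaining after one interval: e^(−kτ) = e^(−0.04590 × 36.0) = 0.1916
R = 1 / (1 − 0.1916) = 1 / 0.8084 ≈ 1.24

1.24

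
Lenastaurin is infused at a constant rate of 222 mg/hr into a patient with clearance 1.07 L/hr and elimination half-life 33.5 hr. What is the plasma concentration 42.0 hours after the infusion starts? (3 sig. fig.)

120 mg/L

Css = rate / CL = 222 / 1.07 = 207.5 mg/L
k = ln 2 / 33.5 = 0.02069 hr⁻¹
C(t) = Css (1 − e^(−kt)) = 207.5 × (1 − e^(−0.8690)) = 207.5 × 0.5806 ≈ 120 mg/L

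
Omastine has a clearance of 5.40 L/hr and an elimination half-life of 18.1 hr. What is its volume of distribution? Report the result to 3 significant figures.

k = ln 2 / t½ = ln 2 / 18.1 = 0.03830 hr⁻¹
V = CL / k = 5.40 / 0.03830 ≈ 141 L

141 L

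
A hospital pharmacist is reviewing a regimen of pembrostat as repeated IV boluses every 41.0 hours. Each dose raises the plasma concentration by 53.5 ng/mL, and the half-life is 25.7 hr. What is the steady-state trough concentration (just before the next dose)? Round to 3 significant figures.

k = ln 2 / 25.7 = 0.02697 hr⁻¹
Fraction remaining after one interval: e^(−kτ) = e^(−0.02697 × 41.0) = 0.3309
R = 1 / (1 − 0.3309) = 1.495
Css,max = 53.5 × 1.495 = 79.96 ng/mL
Css,min = Css,max × e^(−kτ) = 79.96 × 0.3309 ≈ 26.5 ng/mL

26.5 ng/mL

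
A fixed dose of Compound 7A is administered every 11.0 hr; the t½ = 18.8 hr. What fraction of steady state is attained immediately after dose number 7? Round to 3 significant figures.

0.942

k = ln 2 / 18.8 = 0.03687 hr⁻¹
f_n = 1 − e^(−nkτ) = 1 − e^(−7 × 0.03687 × 11.0) = 1 − e^(−2.839) = 1 − 0.05849 ≈ 0.942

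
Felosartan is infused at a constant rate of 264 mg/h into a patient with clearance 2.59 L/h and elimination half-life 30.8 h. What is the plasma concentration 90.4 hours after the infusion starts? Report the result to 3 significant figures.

88.6 mg/L

Css = rate / CL = 264 / 2.59 = 101.9 mg/L
k = ln 2 / 30.8 = 0.02250 h⁻¹
C(t) = Css (1 − e^(−kt)) = 101.9 × (1 − e^(−2.034)) = 101.9 × 0.8692 ≈ 88.6 mg/L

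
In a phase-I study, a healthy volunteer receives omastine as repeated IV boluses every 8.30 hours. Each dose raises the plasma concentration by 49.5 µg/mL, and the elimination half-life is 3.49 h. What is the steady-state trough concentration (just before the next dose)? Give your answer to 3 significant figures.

k = ln 2 / 3.49 = 0.1986 h⁻¹
Fraction remaining after one interval: e^(−kτ) = e^(−0.1986 × 8.30) = 0.1923
R = 1 / (1 − 0.1923) = 1.238
Css,max = 49.5 × 1.238 = 61.29 µg/mL
Css,min = Css,max × e^(−kτ) = 61.29 × 0.1923 ≈ 11.8 µg/mL

11.8 µg/mL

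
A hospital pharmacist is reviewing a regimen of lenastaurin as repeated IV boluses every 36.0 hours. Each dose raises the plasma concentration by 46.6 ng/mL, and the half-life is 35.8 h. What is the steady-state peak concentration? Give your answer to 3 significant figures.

92.8 ng/mL

k = ln 2 / 35.8 = 0.01936 h⁻¹
Fraction remaining after one interval: e^(−kτ) = e^(−0.01936 × 36.0) = 0.4981
R = 1 / (1 − 0.4981) = 1.992
Css,max = 46.6 × 1.992 ≈ 92.8 ng/mL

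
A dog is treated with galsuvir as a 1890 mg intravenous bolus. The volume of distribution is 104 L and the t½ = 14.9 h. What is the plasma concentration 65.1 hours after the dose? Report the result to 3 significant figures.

0.879 mg/L

C₀ = dose / V = 1890 / 104 = 18.17 mg/L
k = ln 2 / 14.9 = 0.04652 h⁻¹
C(t) = C₀ e^(−kt) = 18.17 × e^(−0.04652 × 65.1) = 18.17 × e^(−3.028) = 18.17 × 0.04839 ≈ 0.879 mg/L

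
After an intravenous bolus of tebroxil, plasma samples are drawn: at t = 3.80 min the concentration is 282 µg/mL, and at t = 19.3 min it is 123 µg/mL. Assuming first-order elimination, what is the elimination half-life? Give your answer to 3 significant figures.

k = ln(C₁/C₂) / (t₂ − t₁) = ln(282/123) / (19.3 − 3.80)
  = 0.8297 / 15.50 = 0.05353 min⁻¹
t½ = ln 2 / k = ln 2 / 0.05353 ≈ 12.9 minutes

12.9 minutes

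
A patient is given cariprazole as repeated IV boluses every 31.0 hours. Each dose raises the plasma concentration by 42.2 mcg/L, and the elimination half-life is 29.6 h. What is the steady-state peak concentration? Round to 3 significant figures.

k = ln 2 / 29.6 = 0.02342 h⁻¹
Fraction remaining after one interval: e^(−kτ) = e^(−0.02342 × 31.0) = 0.4839
R = 1 / (1 − 0.4839) = 1.938
Css,max = 42.2 × 1.938 ≈ 81.8 mcg/L

81.8 mcg/L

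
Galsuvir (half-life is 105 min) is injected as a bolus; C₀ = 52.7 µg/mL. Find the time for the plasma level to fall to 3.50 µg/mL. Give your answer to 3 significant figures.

k = ln 2 / 105 = 0.006601 min⁻¹
C(t) = C₀ e^(−kt)  ⇒  t = ln(C₀/C) / k
t = ln(52.7/3.50) / 0.006601 = 2.712 / 0.006601 ≈ 411 minutes

411 minutes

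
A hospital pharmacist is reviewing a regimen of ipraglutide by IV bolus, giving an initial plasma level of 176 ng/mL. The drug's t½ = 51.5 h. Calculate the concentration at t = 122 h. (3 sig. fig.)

34.1 ng/mL

k = ln 2 / 51.5 = 0.01346 h⁻¹
C(t) = C₀ e^(−kt) = 176 × e^(−0.01346 × 122) = 176 × e^(−1.642) = 176 × 0.1936 ≈ 34.1 ng/mL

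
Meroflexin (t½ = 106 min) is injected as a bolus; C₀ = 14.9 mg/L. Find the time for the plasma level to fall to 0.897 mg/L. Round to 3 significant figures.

430 minutes

k = ln 2 / 106 = 0.006539 min⁻¹
C(t) = C₀ e^(−kt)  ⇒  t = ln(C₀/C) / k
t = ln(14.9/0.897) / 0.006539 = 2.810 / 0.006539 ≈ 430 minutes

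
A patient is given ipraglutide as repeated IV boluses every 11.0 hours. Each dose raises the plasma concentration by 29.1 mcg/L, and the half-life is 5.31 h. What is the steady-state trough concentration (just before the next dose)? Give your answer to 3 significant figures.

9.08 mcg/L

k = ln 2 / 5.31 = 0.1305 h⁻¹
Fraction remaining after one interval: e^(−kτ) = e^(−0.1305 × 11.0) = 0.2379
R = 1 / (1 − 0.2379) = 1.312
Css,max = 29.1 × 1.312 = 38.18 mcg/L
Css,min = Css,max × e^(−kτ) = 38.18 × 0.2379 ≈ 9.08 mcg/L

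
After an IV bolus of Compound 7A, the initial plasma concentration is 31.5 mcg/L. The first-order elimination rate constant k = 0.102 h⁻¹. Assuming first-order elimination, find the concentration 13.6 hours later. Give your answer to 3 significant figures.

7.87 mcg/L

C(t) = C₀ e^(−kt) = 31.5 × e^(−0.1020 × 13.6) = 31.5 × e^(−1.387) = 31.5 × 0.2498 ≈ 7.87 mcg/L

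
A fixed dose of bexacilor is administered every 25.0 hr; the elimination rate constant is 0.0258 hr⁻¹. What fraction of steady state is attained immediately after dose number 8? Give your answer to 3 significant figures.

f_n = 1 − e^(−nkτ) = 1 − e^(−8 × 0.02580 × 25.0) = 1 − e^(−5.160) = 1 − 0.005742 ≈ 0.994

0.994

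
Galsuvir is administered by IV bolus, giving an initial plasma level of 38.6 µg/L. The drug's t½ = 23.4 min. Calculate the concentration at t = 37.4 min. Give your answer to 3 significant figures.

12.7 µg/L

k = ln 2 / 23.4 = 0.02962 min⁻¹
37.4 min is 1.598 half-lives, so C = 38.6 × (1/2)^1.598 = 38.6 × 0.3303 ≈ 12.7 µg/L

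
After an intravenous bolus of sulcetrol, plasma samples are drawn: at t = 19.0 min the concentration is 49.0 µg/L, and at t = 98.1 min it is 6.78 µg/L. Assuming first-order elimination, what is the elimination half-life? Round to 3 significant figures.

27.7 minutes

k = ln(C₁/C₂) / (t₂ − t₁) = ln(49.0/6.78) / (98.1 − 19.0)
  = 1.978 / 79.10 = 0.02500 min⁻¹
t½ = ln 2 / k = ln 2 / 0.02500 ≈ 27.7 minutes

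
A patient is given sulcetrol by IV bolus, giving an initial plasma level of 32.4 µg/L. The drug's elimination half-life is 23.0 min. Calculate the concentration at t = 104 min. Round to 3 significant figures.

k = ln 2 / 23.0 = 0.03014 min⁻¹
C(t) = C₀ e^(−kt) = 32.4 × e^(−0.03014 × 104) = 32.4 × e^(−3.134) = 32.4 × 0.04353 ≈ 1.41 µg/L

1.41 µg/L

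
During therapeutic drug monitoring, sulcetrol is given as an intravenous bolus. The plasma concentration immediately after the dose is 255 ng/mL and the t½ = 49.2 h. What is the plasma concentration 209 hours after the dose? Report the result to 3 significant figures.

13.4 ng/mL

k = ln 2 / 49.2 = 0.01409 h⁻¹
209 h is 4.248 half-lives, so C = 255 × (1/2)^4.248 = 255 × 0.05263 ≈ 13.4 ng/mL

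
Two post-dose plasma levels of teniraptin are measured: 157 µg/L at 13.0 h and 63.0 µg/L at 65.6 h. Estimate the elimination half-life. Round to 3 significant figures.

k = ln(C₁/C₂) / (t₂ − t₁) = ln(157/63.0) / (65.6 − 13.0)
  = 0.9131 / 52.60 = 0.01736 h⁻¹
t½ = ln 2 / k = ln 2 / 0.01736 ≈ 39.9 hours

39.9 hours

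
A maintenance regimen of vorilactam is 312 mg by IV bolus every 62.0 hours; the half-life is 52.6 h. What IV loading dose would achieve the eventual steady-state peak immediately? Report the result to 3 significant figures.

559 mg

k = ln 2 / 52.6 = 0.01318 h⁻¹
Accumulation ratio R = 1 / (1 − e^(−kτ)) = 1 / (1 − e^(−0.01318×62.0)) = 1 / (1 − 0.4417) = 1.791
Loading dose = maintenance dose × R = 312 × 1.791 ≈ 559 mg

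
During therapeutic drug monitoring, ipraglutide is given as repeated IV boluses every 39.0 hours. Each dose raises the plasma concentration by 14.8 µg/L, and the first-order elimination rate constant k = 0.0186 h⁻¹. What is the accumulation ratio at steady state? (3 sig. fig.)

Fraction remaining after one interval: e^(−kτ) = e^(−0.01860 × 39.0) = 0.4841
R = 1 / (1 − 0.4841) = 1 / 0.5159 ≈ 1.94

1.94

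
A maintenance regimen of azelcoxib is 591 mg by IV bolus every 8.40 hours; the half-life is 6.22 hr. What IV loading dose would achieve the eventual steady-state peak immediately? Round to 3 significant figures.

k = ln 2 / 6.22 = 0.1114 hr⁻¹
Accumulation ratio R = 1 / (1 − e^(−kτ)) = 1 / (1 − e^(−0.1114×8.40)) = 1 / (1 − 0.3922) = 1.645
Loading dose = maintenance dose × R = 591 × 1.645 ≈ 972 mg

972 mg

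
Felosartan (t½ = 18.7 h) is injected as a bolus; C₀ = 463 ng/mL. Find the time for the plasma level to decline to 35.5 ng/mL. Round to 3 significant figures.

69.3 hours

k = ln 2 / 18.7 = 0.03707 h⁻¹
C(t) = C₀ e^(−kt)  ⇒  t = ln(C₀/C) / k
t = ln(463/35.5) / 0.03707 = 2.568 / 0.03707 ≈ 69.3 hours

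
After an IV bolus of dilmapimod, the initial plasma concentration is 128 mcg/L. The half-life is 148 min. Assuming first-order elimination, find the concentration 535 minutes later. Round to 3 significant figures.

10.4 mcg/L

k = ln 2 / 148 = 0.004683 min⁻¹
C(t) = C₀ e^(−kt) = 128 × e^(−0.004683 × 535) = 128 × e^(−2.506) = 128 × 0.08162 ≈ 10.4 mcg/L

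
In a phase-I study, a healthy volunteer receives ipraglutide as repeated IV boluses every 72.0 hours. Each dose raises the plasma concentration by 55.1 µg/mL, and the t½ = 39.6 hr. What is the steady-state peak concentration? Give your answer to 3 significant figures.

76.9 µg/mL

k = ln 2 / 39.6 = 0.01750 hr⁻¹
Fraction remaining after one interval: e^(−kτ) = e^(−0.01750 × 72.0) = 0.2836
R = 1 / (1 − 0.2836) = 1.396
Css,max = 55.1 × 1.396 ≈ 76.9 µg/mL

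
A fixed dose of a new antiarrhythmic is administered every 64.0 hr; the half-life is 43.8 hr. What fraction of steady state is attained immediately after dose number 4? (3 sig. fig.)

k = ln 2 / 43.8 = 0.01583 hr⁻¹
f_n = 1 − e^(−nkτ) = 1 − e^(−4 × 0.01583 × 64.0) = 1 − e^(−4.051) = 1 − 0.01740 ≈ 0.983

0.983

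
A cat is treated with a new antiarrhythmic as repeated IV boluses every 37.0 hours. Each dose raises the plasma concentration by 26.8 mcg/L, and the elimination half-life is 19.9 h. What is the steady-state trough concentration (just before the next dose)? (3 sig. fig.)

10.2 mcg/L

k = ln 2 / 19.9 = 0.03483 h⁻¹
Fraction remaining after one interval: e^(−kτ) = e^(−0.03483 × 37.0) = 0.2756
R = 1 / (1 − 0.2756) = 1.380
Css,max = 26.8 × 1.380 = 37.00 mcg/L
Css,min = Css,max × e^(−kτ) = 37.00 × 0.2756 ≈ 10.2 mcg/L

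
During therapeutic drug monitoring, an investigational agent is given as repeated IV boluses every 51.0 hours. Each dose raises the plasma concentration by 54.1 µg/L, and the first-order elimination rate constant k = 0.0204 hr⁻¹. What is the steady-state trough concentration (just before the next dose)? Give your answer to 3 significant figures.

Fraction remaining after one interval: e^(−kτ) = e^(−0.02040 × 51.0) = 0.3533
R = 1 / (1 − 0.3533) = 1.546
Css,max = 54.1 × 1.546 = 83.66 µg/L
Css,min = Css,max × e^(−kτ) = 83.66 × 0.3533 ≈ 29.6 µg/L

29.6 µg/L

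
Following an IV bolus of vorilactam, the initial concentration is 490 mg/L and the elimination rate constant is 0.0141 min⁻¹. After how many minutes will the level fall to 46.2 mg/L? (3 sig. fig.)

C(t) = C₀ e^(−kt)  ⇒  t = ln(C₀/C) / k
t = ln(490/46.2) / 0.01410 = 2.361 / 0.01410 ≈ 167 minutes

167 minutes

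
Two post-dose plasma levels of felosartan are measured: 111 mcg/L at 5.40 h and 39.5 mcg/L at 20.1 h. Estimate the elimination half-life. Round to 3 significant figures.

9.86 hours

k = ln(C₁/C₂) / (t₂ − t₁) = ln(111/39.5) / (20.1 − 5.40)
  = 1.033 / 14.70 = 0.07029 h⁻¹
t½ = ln 2 / k = ln 2 / 0.07029 ≈ 9.86 hours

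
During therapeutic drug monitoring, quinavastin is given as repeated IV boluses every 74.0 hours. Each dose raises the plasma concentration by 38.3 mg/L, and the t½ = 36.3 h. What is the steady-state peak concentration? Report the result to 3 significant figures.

k = ln 2 / 36.3 = 0.01909 h⁻¹
Fraction remaining after one interval: e^(−kτ) = e^(−0.01909 × 74.0) = 0.2434
R = 1 / (1 − 0.2434) = 1.322
Css,max = 38.3 × 1.322 ≈ 50.6 mg/L

50.6 mg/L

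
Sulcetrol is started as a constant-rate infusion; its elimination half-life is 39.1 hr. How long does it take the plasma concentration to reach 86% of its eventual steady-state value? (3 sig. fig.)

111 hours

k = ln 2 / 39.1 = 0.01773 hr⁻¹
f = 1 − e^(−kt)  ⇒  t = −ln(1 − f) / k
t = −ln(1 − 0.86) / 0.01773 = 1.966 / 0.01773 ≈ 111 hours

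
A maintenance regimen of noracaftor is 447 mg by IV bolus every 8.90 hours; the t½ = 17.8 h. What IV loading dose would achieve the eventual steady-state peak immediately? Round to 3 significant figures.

1530 mg

k = ln 2 / 17.8 = 0.03894 h⁻¹
Accumulation ratio R = 1 / (1 − e^(−kτ)) = 1 / (1 − e^(−0.03894×8.90)) = 1 / (1 − 0.7071) = 3.414
Loading dose = maintenance dose × R = 447 × 3.414 ≈ 1530 mg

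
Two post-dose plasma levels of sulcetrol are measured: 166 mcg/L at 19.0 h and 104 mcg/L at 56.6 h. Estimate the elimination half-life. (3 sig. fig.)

k = ln(C₁/C₂) / (t₂ − t₁) = ln(166/104) / (56.6 − 19.0)
  = 0.4676 / 37.60 = 0.01244 h⁻¹
t½ = ln 2 / k = ln 2 / 0.01244 ≈ 55.7 hours

55.7 hours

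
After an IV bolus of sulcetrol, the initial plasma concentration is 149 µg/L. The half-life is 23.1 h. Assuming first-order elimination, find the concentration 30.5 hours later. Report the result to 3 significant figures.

k = ln 2 / 23.1 = 0.03001 h⁻¹
30.5 h is 1.320 half-lives, so C = 149 × (1/2)^1.320 = 149 × 0.4004 ≈ 59.7 µg/L

59.7 µg/L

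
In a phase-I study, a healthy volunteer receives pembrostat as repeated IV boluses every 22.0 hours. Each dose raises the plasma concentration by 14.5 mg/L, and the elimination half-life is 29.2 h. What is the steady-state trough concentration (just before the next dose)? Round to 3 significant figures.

21.1 mg/L

k = ln 2 / 29.2 = 0.02374 h⁻¹
Fraction remaining after one interval: e^(−kτ) = e^(−0.02374 × 22.0) = 0.5932
R = 1 / (1 − 0.5932) = 2.458
Css,max = 14.5 × 2.458 = 35.64 mg/L
Css,min = Css,max × e^(−kτ) = 35.64 × 0.5932 ≈ 21.1 mg/L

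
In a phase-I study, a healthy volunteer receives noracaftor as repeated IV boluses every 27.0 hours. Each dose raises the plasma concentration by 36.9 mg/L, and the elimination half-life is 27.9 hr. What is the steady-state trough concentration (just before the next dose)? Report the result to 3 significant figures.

k = ln 2 / 27.9 = 0.02484 hr⁻¹
Fraction remaining after one interval: e^(−kτ) = e^(−0.02484 × 27.0) = 0.5113
R = 1 / (1 − 0.5113) = 2.046
Css,max = 36.9 × 2.046 = 75.51 mg/L
Css,min = Css,max × e^(−kτ) = 75.51 × 0.5113 ≈ 38.6 mg/L

38.6 mg/L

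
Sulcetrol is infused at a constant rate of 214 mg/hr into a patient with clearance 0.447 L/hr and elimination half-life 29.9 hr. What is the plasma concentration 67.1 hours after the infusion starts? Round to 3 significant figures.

378 µg/mL

Css = rate / CL = 214 / 0.447 = 478.7 µg/mL
k = ln 2 / 29.9 = 0.02318 hr⁻¹
C(t) = Css (1 − e^(−kt)) = 478.7 × (1 − e^(−1.556)) = 478.7 × 0.7889 ≈ 378 µg/mL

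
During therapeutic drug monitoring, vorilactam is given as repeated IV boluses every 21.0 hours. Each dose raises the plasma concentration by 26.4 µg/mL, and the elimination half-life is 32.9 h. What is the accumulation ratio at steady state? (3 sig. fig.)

k = ln 2 / 32.9 = 0.02107 h⁻¹
Fraction remaining after one interval: e^(−kτ) = e^(−0.02107 × 21.0) = 0.6425
R = 1 / (1 − 0.6425) = 1 / 0.3575 ≈ 2.80

2.80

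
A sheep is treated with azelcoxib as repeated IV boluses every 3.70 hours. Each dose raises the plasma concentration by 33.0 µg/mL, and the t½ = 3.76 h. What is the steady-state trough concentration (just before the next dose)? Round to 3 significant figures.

k = ln 2 / 3.76 = 0.1843 h⁻¹
Fraction remaining after one interval: e^(−kτ) = e^(−0.1843 × 3.70) = 0.5056
R = 1 / (1 − 0.5056) = 2.022
Css,max = 33.0 × 2.022 = 66.74 µg/mL
Css,min = Css,max × e^(−kτ) = 66.74 × 0.5056 ≈ 33.7 µg/mL

33.7 µg/mL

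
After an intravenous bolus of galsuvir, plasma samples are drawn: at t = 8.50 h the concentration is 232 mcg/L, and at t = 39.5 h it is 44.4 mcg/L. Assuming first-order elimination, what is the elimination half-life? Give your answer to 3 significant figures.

13.0 hours

k = ln(C₁/C₂) / (t₂ − t₁) = ln(232/44.4) / (39.5 − 8.50)
  = 1.653 / 31.00 = 0.05334 h⁻¹
t½ = ln 2 / k = ln 2 / 0.05334 ≈ 13.0 hours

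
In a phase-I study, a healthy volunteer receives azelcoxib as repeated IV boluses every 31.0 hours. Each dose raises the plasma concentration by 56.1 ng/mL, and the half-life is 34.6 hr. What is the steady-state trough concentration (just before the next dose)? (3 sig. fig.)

k = ln 2 / 34.6 = 0.02003 hr⁻¹
Fraction remaining after one interval: e^(−kτ) = e^(−0.02003 × 31.0) = 0.5374
R = 1 / (1 − 0.5374) = 2.162
Css,max = 56.1 × 2.162 = 121.3 ng/mL
Css,min = Css,max × e^(−kτ) = 121.3 × 0.5374 ≈ 65.2 ng/mL

65.2 ng/mL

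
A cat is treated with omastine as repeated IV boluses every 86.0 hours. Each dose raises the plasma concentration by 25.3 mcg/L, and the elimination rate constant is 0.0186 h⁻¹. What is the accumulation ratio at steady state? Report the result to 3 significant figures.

Fraction remaining after one interval: e^(−kτ) = e^(−0.01860 × 86.0) = 0.2020
R = 1 / (1 − 0.2020) = 1 / 0.7980 ≈ 1.25

1.25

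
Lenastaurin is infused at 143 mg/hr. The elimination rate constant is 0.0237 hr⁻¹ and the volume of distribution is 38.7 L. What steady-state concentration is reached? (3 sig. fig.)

156 mg/L

CL = k · V = 0.0237 × 38.7 = 0.9172 L/hr
Css = rate / CL = 143 / 0.9172 ≈ 156 mg/L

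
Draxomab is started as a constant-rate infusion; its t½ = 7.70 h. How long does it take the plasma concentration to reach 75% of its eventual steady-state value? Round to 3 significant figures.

15.4 hours

k = ln 2 / 7.70 = 0.09002 h⁻¹
f = 1 − e^(−kt)  ⇒  t = −ln(1 − f) / k
t = −ln(1 − 0.75) / 0.09002 = 1.386 / 0.09002 ≈ 15.4 hours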